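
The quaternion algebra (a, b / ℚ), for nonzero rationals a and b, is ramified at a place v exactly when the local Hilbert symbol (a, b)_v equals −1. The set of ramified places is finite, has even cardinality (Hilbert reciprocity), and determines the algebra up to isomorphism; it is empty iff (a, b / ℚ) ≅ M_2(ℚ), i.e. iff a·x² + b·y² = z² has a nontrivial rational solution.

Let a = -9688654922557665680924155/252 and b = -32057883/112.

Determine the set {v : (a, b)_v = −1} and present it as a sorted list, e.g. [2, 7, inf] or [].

[2, 3, 7, 11, 13, 19, 23, inf]

Mod squares: a ≡ -1375739365, b ≡ -69069. Check v ∈ {∞, 2, 3, 5, 7, 11, 13, 17, 19, 23, 37}.
v=19: a=19^5·(≡8), b=19^2·(≡8) mod 19; (8|19)=-1, (8|19)=-1; (−1)^{5·2·9}·(-1)^2·(-1)^5 = -1.
v=5: a=5^1·(≡2), b=5^0·(≡1) mod 5; (2|5)=-1, (1|5)=+1; (−1)^{1·0·2}·(-1)^0·(+1)^1 = +1.
v=∞: -1375739365 < 0 and -69069 < 0  ⇒  (a,b)_∞ = -1.
v=13: a=13^3·(≡2), b=13^1·(≡12) mod 13; (2|13)=-1, (12|13)=+1; (−1)^{3·1·6}·(-1)^1·(+1)^3 = -1.
v=11: a=11^5·(≡2), b=11^1·(≡10) mod 11; (2|11)=-1, (10|11)=-1; (−1)^{5·1·5}·(-1)^1·(-1)^5 = -1.
v=2: v_2(a)=-2, v_2(b)=-4; units ≡ 3, 3 (mod 8); ε·ε+αω+βω = 1·1+-2·1+-4·1 ≡ 1  ⇒  (a,b)_2 = -1.
v=17: a=17^3·(≡11), b=17^0·(≡2) mod 17; (11|17)=-1, (2|17)=+1; (−1)^{3·0·8}·(-1)^0·(+1)^3 = +1.
v=3: a=3^-2·(≡2), b=3^3·(≡2) mod 3; (2|3)=-1, (2|3)=-1; (−1)^{-2·3·1}·(-1)^3·(-1)^-2 = -1.
v=7: a=7^-1·(≡3), b=7^-1·(≡5) mod 7; (3|7)=-1, (5|7)=-1; (−1)^{-1·-1·3}·(-1)^-1·(-1)^-1 = -1.
v=37: a=37^1·(≡35), b=37^0·(≡27) mod 37; (35|37)=-1, (27|37)=+1; (−1)^{1·0·18}·(-1)^0·(+1)^1 = +1.
v=23: a=23^3·(≡17), b=23^1·(≡7) mod 23; (17|23)=-1, (7|23)=-1; (−1)^{3·1·11}·(-1)^1·(-1)^3 = -1.
|Ram(-1375739365, -69069)| = 8, even; anisotropic at {2, 3, 7, 11, 13, 19, 23, ∞}.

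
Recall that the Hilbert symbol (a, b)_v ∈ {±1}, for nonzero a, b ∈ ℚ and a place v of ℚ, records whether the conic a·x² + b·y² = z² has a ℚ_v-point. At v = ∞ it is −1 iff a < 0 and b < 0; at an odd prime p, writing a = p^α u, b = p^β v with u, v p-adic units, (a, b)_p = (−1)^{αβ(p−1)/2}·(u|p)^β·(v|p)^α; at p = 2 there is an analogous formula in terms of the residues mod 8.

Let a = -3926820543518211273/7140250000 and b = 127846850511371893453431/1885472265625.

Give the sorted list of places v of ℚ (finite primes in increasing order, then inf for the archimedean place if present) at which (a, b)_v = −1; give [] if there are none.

Mod squares: a ≡ -2193, b ≡ 21199. Check v ∈ {∞, 2, 3, 5, 11, 13, 17, 29, 43}.
v=∞: -2193 < 0 and 21199 > 0  ⇒  (a,b)_∞ = +1.
v=2: v_2(a)=-4, v_2(b)=0; units ≡ 7, 7 (mod 8); ε·ε+αω+βω = 1·1+-4·0+0·0 ≡ 1  ⇒  (a,b)_2 = -1.
v=43: a=43^1·(≡25), b=43^1·(≡20) mod 43; (25|43)=+1, (20|43)=-1; (−1)^{1·1·21}·(+1)^1·(-1)^1 = +1.
v=3: a=3^7·(≡1), b=3^10·(≡1) mod 3; (1|3)=+1, (1|3)=+1; (−1)^{7·10·1}·(+1)^10·(+1)^7 = +1.
v=5: a=5^-6·(≡2), b=5^-8·(≡4) mod 5; (2|5)=-1, (4|5)=+1; (−1)^{-6·-8·2}·(-1)^-8·(+1)^-6 = +1.
v=17: a=17^7·(≡10), b=17^9·(≡5) mod 17; (10|17)=-1, (5|17)=-1; (−1)^{7·9·8}·(-1)^9·(-1)^7 = +1.
v=11: a=11^2·(≡2), b=11^4·(≡10) mod 11; (2|11)=-1, (10|11)=-1; (−1)^{2·4·5}·(-1)^4·(-1)^2 = +1.
v=13: a=13^-4·(≡4), b=13^-6·(≡9) mod 13; (4|13)=+1, (9|13)=+1; (−1)^{-4·-6·6}·(+1)^-6·(+1)^-4 = +1.
v=29: a=29^2·(≡10), b=29^1·(≡7) mod 29; (10|29)=-1, (7|29)=+1; (−1)^{2·1·14}·(-1)^1·(+1)^2 = -1.
(-2193, 21199 / ℚ) ramifies at {2, 29}: a division algebra.

[2, 29]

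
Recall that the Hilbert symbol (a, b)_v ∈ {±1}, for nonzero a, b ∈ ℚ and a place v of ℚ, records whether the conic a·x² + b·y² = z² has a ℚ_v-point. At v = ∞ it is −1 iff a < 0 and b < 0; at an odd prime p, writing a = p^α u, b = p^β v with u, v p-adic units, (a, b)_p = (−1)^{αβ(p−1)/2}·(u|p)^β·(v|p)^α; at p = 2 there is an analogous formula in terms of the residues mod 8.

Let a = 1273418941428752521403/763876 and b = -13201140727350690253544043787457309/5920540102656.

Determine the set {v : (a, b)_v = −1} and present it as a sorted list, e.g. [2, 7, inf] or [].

[2, 7, 17, 37]

Mod squares: a ≡ 4403, b ≡ -164021. Check v ∈ {∞, 2, 3, 7, 11, 13, 17, 19, 23, 29, 31, 37}.
v=13: a=13^6·(≡10), b=13^9·(≡8) mod 13; (10|13)=+1, (8|13)=-1; (−1)^{6·9·6}·(+1)^9·(-1)^6 = +1.
v=37: a=37^1·(≡19), b=37^1·(≡11) mod 37; (19|37)=-1, (11|37)=+1; (−1)^{1·1·18}·(-1)^1·(+1)^1 = -1.
v=11: a=11^4·(≡9), b=11^7·(≡3) mod 11; (9|11)=+1, (3|11)=+1; (−1)^{4·7·5}·(+1)^7·(+1)^4 = +1.
v=2: v_2(a)=-2, v_2(b)=-12; units ≡ 3, 3 (mod 8); ε·ε+αω+βω = 1·1+-2·1+-12·1 ≡ 1  ⇒  (a,b)_2 = -1.
v=17: a=17^5·(≡1), b=17^6·(≡11) mod 17; (1|17)=+1, (11|17)=-1; (−1)^{5·6·8}·(+1)^6·(-1)^5 = -1.
v=23: a=23^-2·(≡5), b=23^-2·(≡19) mod 23; (5|23)=-1, (19|23)=-1; (−1)^{-2·-2·11}·(-1)^-2·(-1)^-2 = +1.
v=19: a=19^-2·(≡13), b=19^-2·(≡4) mod 19; (13|19)=-1, (4|19)=+1; (−1)^{-2·-2·9}·(-1)^-2·(+1)^-2 = +1.
v=29: a=29^0·(≡7), b=29^-2·(≡8) mod 29; (7|29)=+1, (8|29)=-1; (−1)^{0·-2·14}·(+1)^-2·(-1)^0 = +1.
v=∞: 4403 > 0 and -164021 < 0  ⇒  (a,b)_∞ = +1.
v=31: a=31^0·(≡8), b=31^3·(≡2) mod 31; (8|31)=+1, (2|31)=+1; (−1)^{0·3·15}·(+1)^3·(+1)^0 = +1.
v=7: a=7^3·(≡5), b=7^4·(≡5) mod 7; (5|7)=-1, (5|7)=-1; (−1)^{3·4·3}·(-1)^4·(-1)^3 = -1.
v=3: a=3^0·(≡2), b=3^-2·(≡1) mod 3; (2|3)=-1, (1|3)=+1; (−1)^{0·-2·1}·(-1)^-2·(+1)^0 = +1.
(4403, -164021 / ℚ) ramifies at {2, 7, 17, 37}: a division algebra.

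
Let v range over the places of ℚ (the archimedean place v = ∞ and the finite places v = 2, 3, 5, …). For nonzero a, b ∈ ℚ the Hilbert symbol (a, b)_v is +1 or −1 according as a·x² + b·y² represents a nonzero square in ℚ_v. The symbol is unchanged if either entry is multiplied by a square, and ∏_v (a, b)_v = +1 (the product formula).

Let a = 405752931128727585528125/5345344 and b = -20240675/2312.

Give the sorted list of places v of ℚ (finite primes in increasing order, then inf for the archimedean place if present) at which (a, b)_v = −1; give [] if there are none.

Mod squares: a ≡ 3314645, b ≡ -33046. Check v ∈ {∞, 2, 5, 7, 11, 13, 17, 19, 23, 31, 37, 41}.
v=19: a=19^1·(≡16), b=19^0·(≡18) mod 19; (16|19)=+1, (18|19)=-1; (−1)^{1·0·9}·(+1)^0·(-1)^1 = -1.
v=17: a=17^-4·(≡1), b=17^-2·(≡15) mod 17; (1|17)=+1, (15|17)=+1; (−1)^{-4·-2·8}·(+1)^-2·(+1)^-4 = +1.
v=7: a=7^2·(≡6), b=7^2·(≡1) mod 7; (6|7)=-1, (1|7)=+1; (−1)^{2·2·3}·(-1)^2·(+1)^2 = +1.
v=11: a=11^4·(≡1), b=11^0·(≡9) mod 11; (1|11)=+1, (9|11)=+1; (−1)^{4·0·5}·(+1)^0·(+1)^4 = +1.
v=13: a=13^2·(≡3), b=13^1·(≡2) mod 13; (3|13)=+1, (2|13)=-1; (−1)^{2·1·6}·(+1)^1·(-1)^2 = +1.
v=31: a=31^2·(≡28), b=31^1·(≡5) mod 31; (28|31)=+1, (5|31)=+1; (−1)^{2·1·15}·(+1)^1·(+1)^2 = +1.
v=23: a=23^1·(≡7), b=23^0·(≡7) mod 23; (7|23)=-1, (7|23)=-1; (−1)^{1·0·11}·(-1)^0·(-1)^1 = -1.
v=37: a=37^1·(≡2), b=37^0·(≡20) mod 37; (2|37)=-1, (20|37)=-1; (−1)^{1·0·18}·(-1)^0·(-1)^1 = -1.
v=5: a=5^5·(≡1), b=5^2·(≡4) mod 5; (1|5)=+1, (4|5)=+1; (−1)^{5·2·2}·(+1)^2·(+1)^5 = +1.
v=2: v_2(a)=-6, v_2(b)=-3; units ≡ 5, 5 (mod 8); ε·ε+αω+βω = 0·0+-6·1+-3·1 ≡ 1  ⇒  (a,b)_2 = -1.
v=∞: 3314645 > 0 and -33046 < 0  ⇒  (a,b)_∞ = +1.
v=41: a=41^3·(≡12), b=41^1·(≡26) mod 41; (12|41)=-1, (26|41)=-1; (−1)^{3·1·20}·(-1)^1·(-1)^3 = +1.
|Ram(3314645, -33046)| = 4, even; anisotropic at {2, 19, 23, 37}.

[2, 19, 23, 37]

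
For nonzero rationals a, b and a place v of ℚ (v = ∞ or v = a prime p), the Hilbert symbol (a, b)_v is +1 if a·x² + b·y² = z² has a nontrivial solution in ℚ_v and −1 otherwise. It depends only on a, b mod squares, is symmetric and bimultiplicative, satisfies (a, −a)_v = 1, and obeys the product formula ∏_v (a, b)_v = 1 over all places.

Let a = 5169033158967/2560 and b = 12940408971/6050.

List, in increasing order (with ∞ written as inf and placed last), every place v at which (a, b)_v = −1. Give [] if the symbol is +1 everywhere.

Mod squares: a ≡ 9430, b ≡ 69782. Check v ∈ {∞, 2, 3, 5, 7, 11, 23, 29, 37, 41}.
v=7: a=7^0·(≡4), b=7^2·(≡3) mod 7; (4|7)=+1, (3|7)=-1; (−1)^{0·2·3}·(+1)^2·(-1)^0 = +1.
v=11: a=11^0·(≡5), b=11^-2·(≡1) mod 11; (5|11)=+1, (1|11)=+1; (−1)^{0·-2·5}·(+1)^-2·(+1)^0 = +1.
v=3: a=3^2·(≡1), b=3^2·(≡2) mod 3; (1|3)=+1, (2|3)=-1; (−1)^{2·2·1}·(+1)^2·(-1)^2 = +1.
v=23: a=23^3·(≡19), b=23^1·(≡17) mod 23; (19|23)=-1, (17|23)=-1; (−1)^{3·1·11}·(-1)^1·(-1)^3 = -1.
v=29: a=29^2·(≡20), b=29^2·(≡11) mod 29; (20|29)=+1, (11|29)=-1; (−1)^{2·2·14}·(+1)^2·(-1)^2 = +1.
v=41: a=41^1·(≡1), b=41^1·(≡20) mod 41; (1|41)=+1, (20|41)=+1; (−1)^{1·1·20}·(+1)^1·(+1)^1 = +1.
v=37: a=37^2·(≡2), b=37^1·(≡7) mod 37; (2|37)=-1, (7|37)=+1; (−1)^{2·1·18}·(-1)^1·(+1)^2 = -1.
v=∞: 9430 > 0 and 69782 > 0  ⇒  (a,b)_∞ = +1.
v=5: a=5^-1·(≡1), b=5^-2·(≡3) mod 5; (1|5)=+1, (3|5)=-1; (−1)^{-1·-2·2}·(+1)^-2·(-1)^-1 = -1.
v=2: v_2(a)=-9, v_2(b)=-1; units ≡ 3, 3 (mod 8); ε·ε+αω+βω = 1·1+-9·1+-1·1 ≡ 1  ⇒  (a,b)_2 = -1.
(9430, 69782 / ℚ) ramifies at {2, 5, 23, 37}: a division algebra.

[2, 5, 23, 37]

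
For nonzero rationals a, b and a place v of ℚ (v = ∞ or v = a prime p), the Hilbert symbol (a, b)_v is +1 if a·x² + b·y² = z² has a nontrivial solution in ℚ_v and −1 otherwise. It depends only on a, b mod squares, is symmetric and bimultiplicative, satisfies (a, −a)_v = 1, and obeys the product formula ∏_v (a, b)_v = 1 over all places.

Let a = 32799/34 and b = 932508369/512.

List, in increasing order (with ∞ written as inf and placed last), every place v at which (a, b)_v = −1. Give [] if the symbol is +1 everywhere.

Mod squares: a ≡ 1326, b ≡ 2. Check v ∈ {∞, 2, 3, 13, 17, 29}.
v=3: a=3^1·(≡1), b=3^8·(≡2) mod 3; (1|3)=+1, (2|3)=-1; (−1)^{1·8·1}·(+1)^8·(-1)^1 = -1.
v=13: a=13^1·(≡5), b=13^2·(≡11) mod 13; (5|13)=-1, (11|13)=-1; (−1)^{1·2·6}·(-1)^2·(-1)^1 = -1.
v=2: v_2(a)=-1, v_2(b)=-9; units ≡ 7, 1 (mod 8); ε·ε+αω+βω = 1·0+-1·0+-9·0 ≡ 0  ⇒  (a,b)_2 = +1.
v=29: a=29^2·(≡2), b=29^2·(≡18) mod 29; (2|29)=-1, (18|29)=-1; (−1)^{2·2·14}·(-1)^2·(-1)^2 = +1.
v=∞: 1326 > 0 and 2 > 0  ⇒  (a,b)_∞ = +1.
v=17: a=17^-1·(≡3), b=17^0·(≡4) mod 17; (3|17)=-1, (4|17)=+1; (−1)^{-1·0·8}·(-1)^0·(+1)^-1 = +1.
Ram(1326, 2) = {3, 13}; no ℚ_3-point on the conic.

[3, 13]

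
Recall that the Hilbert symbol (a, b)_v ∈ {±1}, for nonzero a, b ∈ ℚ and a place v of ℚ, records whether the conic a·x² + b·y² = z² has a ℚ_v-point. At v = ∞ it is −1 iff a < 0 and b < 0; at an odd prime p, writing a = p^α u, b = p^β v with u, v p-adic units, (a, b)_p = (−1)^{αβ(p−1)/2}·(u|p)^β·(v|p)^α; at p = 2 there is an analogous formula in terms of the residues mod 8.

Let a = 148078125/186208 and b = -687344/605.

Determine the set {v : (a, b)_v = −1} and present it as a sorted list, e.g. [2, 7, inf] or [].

Mod squares: a ≡ 286, b ≡ -595. Check v ∈ {∞, 2, 3, 5, 7, 11, 13, 17, 19, 23}.
v=3: a=3^6·(≡1), b=3^0·(≡2) mod 3; (1|3)=+1, (2|3)=-1; (−1)^{6·0·1}·(+1)^0·(-1)^6 = +1.
v=∞: 286 > 0 and -595 < 0  ⇒  (a,b)_∞ = +1.
v=23: a=23^-2·(≡11), b=23^0·(≡18) mod 23; (11|23)=-1, (18|23)=+1; (−1)^{-2·0·11}·(-1)^0·(+1)^-2 = +1.
v=7: a=7^0·(≡6), b=7^1·(≡6) mod 7; (6|7)=-1, (6|7)=-1; (−1)^{0·1·3}·(-1)^1·(-1)^0 = -1.
v=19: a=19^0·(≡6), b=19^2·(≡14) mod 19; (6|19)=+1, (14|19)=-1; (−1)^{0·2·9}·(+1)^2·(-1)^0 = +1.
v=17: a=17^0·(≡12), b=17^1·(≡13) mod 17; (12|17)=-1, (13|17)=+1; (−1)^{0·1·8}·(-1)^1·(+1)^0 = -1.
v=13: a=13^1·(≡10), b=13^0·(≡10) mod 13; (10|13)=+1, (10|13)=+1; (−1)^{1·0·6}·(+1)^0·(+1)^1 = +1.
v=2: v_2(a)=-5, v_2(b)=4; units ≡ 7, 5 (mod 8); ε·ε+αω+βω = 1·0+-5·1+4·0 ≡ 1  ⇒  (a,b)_2 = -1.
v=11: a=11^-1·(≡3), b=11^-2·(≡7) mod 11; (3|11)=+1, (7|11)=-1; (−1)^{-1·-2·5}·(+1)^-2·(-1)^-1 = -1.
v=5: a=5^6·(≡4), b=5^-1·(≡1) mod 5; (4|5)=+1, (1|5)=+1; (−1)^{6·-1·2}·(+1)^-1·(+1)^6 = +1.
|Ram(286, -595)| = 4, even; anisotropic at {2, 7, 11, 17}.

[2, 7, 11, 17]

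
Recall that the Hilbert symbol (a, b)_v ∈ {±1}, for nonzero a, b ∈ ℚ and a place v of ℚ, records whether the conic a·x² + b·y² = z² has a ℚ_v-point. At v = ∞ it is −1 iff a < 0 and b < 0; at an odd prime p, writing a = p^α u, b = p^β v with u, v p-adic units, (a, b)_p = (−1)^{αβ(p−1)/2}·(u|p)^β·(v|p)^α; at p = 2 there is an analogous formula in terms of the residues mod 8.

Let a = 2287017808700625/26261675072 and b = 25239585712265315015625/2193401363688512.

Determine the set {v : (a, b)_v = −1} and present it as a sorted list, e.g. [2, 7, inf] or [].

Mod squares: a ≡ 17, b ≡ 17017. Check v ∈ {∞, 2, 3, 5, 7, 11, 13, 17}.
v=7: a=7^6·(≡5), b=7^9·(≡2) mod 7; (5|7)=-1, (2|7)=+1; (−1)^{6·9·3}·(-1)^9·(+1)^6 = -1.
v=11: a=11^2·(≡6), b=11^3·(≡6) mod 11; (6|11)=-1, (6|11)=-1; (−1)^{2·3·5}·(-1)^3·(-1)^2 = -1.
v=5: a=5^4·(≡3), b=5^6·(≡3) mod 5; (3|5)=-1, (3|5)=-1; (−1)^{4·6·2}·(-1)^6·(-1)^4 = +1.
v=∞: 17 > 0 and 17017 > 0  ⇒  (a,b)_∞ = +1.
v=3: a=3^2·(≡2), b=3^4·(≡1) mod 3; (2|3)=-1, (1|3)=+1; (−1)^{2·4·1}·(-1)^4·(+1)^2 = +1.
v=2: v_2(a)=-6, v_2(b)=-6; units ≡ 1, 1 (mod 8); ε·ε+αω+βω = 0·0+-6·0+-6·0 ≡ 0  ⇒  (a,b)_2 = +1.
v=13: a=13^4·(≡9), b=13^5·(≡12) mod 13; (9|13)=+1, (12|13)=+1; (−1)^{4·5·6}·(+1)^5·(+1)^4 = +1.
v=17: a=17^-7·(≡9), b=17^-11·(≡8) mod 17; (9|17)=+1, (8|17)=+1; (−1)^{-7·-11·8}·(+1)^-11·(+1)^-7 = +1.
Ram(17, 17017) = {7, 11}; no ℚ_7-point on the conic.

[7, 11]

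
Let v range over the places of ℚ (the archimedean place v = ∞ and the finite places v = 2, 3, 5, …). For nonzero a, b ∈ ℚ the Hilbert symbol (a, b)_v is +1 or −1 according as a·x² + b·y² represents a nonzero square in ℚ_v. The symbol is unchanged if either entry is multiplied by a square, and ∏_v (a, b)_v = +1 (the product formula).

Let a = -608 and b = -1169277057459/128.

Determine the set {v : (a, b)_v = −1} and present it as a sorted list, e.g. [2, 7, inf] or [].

(a, b) ≡ (-38, -6118) mod (ℚ^×)²; places V = {2, 3, 7, 19, 23, ∞}.
(a,b)_7: α=0, u≡1; β=7, v≡2 (mod 7); (1|7)=+1, (2|7)=+1; sign (−1)^0·+1^7·+1^0 = +1.
(a,b)_19: α=1, u≡6; β=3, v≡1 (mod 19); (6|19)=+1, (1|19)=+1; sign (−1)^1·+1^3·+1^1 = -1.
(a,b)_23: α=0, u≡13; β=1, v≡11 (mod 23); (13|23)=+1, (11|23)=-1; sign (−1)^0·+1^1·-1^0 = +1.
(a,b)_3: α=0, u≡1; β=2, v≡2 (mod 3); (1|3)=+1, (2|3)=-1; sign (−1)^0·+1^2·-1^0 = +1.
(a,b)_2: α=5, β=-7; u≡5, v≡5 (mod 8); ε(u)ε(v)=0·0, αω(v)=5·1, βω(u)=-7·1; sum ≡ 0  ⇒  +1.
(a,b)_∞: sgn(-38)=−, sgn(-6118)=−, so -1.
Ram(-38, -6118) = {19, ∞}; no ℚ_19-point on the conic.

[19, inf]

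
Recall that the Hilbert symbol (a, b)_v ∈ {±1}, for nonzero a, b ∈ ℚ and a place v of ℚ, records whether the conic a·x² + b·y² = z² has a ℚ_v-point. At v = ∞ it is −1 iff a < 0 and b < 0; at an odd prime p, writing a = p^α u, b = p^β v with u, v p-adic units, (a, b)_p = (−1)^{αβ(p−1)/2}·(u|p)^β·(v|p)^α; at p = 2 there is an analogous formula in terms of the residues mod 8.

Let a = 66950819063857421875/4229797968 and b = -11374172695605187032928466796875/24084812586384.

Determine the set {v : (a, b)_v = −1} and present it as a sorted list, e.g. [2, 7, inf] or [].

(a, b) ≡ (703, -3731) mod (ℚ^×)²; places V = {2, 3, 5, 7, 11, 13, 17, 19, 23, 37, 41, ∞}.
(a,b)_41: α=2, u≡12; β=3, v≡5 (mod 41); (12|41)=-1, (5|41)=+1; sign (−1)^0·-1^3·+1^2 = -1.
(a,b)_3: α=-10, u≡1; β=-16, v≡1 (mod 3); (1|3)=+1, (1|3)=+1; sign (−1)^0·+1^-16·+1^-10 = +1.
(a,b)_13: α=2, u≡1; β=1, v≡4 (mod 13); (1|13)=+1, (4|13)=+1; sign (−1)^0·+1^1·+1^2 = +1.
(a,b)_7: α=4, u≡3; β=7, v≡3 (mod 7); (3|7)=-1, (3|7)=-1; sign (−1)^0·-1^7·-1^4 = -1.
(a,b)_37: α=-1, u≡18; β=0, v≡13 (mod 37); (18|37)=-1, (13|37)=-1; sign (−1)^0·-1^0·-1^-1 = -1.
(a,b)_11: α=-2, u≡8; β=-2, v≡5 (mod 11); (8|11)=-1, (5|11)=+1; sign (−1)^0·-1^-2·+1^-2 = +1.
(a,b)_∞: sgn(703)=+, sgn(-3731)=−, so +1.
(a,b)_19: α=1, u≡8; β=2, v≡3 (mod 19); (8|19)=-1, (3|19)=-1; sign (−1)^0·-1^2·-1^1 = -1.
(a,b)_5: α=10, u≡3; β=16, v≡4 (mod 5); (3|5)=-1, (4|5)=+1; sign (−1)^0·-1^16·+1^10 = +1.
(a,b)_23: α=2, u≡18; β=4, v≡9 (mod 23); (18|23)=+1, (9|23)=+1; sign (−1)^0·+1^4·+1^2 = +1.
(a,b)_2: α=-4, β=-4; u≡7, v≡5 (mod 8); ε(u)ε(v)=1·0, αω(v)=-4·1, βω(u)=-4·0; sum ≡ 0  ⇒  +1.
(a,b)_17: α=0, u≡11; β=-2, v≡4 (mod 17); (11|17)=-1, (4|17)=+1; sign (−1)^0·-1^-2·+1^0 = +1.
(703, -3731 / ℚ) ramifies at {7, 19, 37, 41}: a division algebra.

[7, 19, 37, 41]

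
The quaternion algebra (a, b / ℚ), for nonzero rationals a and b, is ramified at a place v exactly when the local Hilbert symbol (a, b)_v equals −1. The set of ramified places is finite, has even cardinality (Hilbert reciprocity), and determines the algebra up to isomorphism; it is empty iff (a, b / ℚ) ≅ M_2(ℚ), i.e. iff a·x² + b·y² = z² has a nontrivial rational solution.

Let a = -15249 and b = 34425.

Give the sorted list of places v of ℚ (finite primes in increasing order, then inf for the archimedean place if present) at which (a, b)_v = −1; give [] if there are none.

[3, 23]

(a, b) ≡ (-15249, 17) mod (ℚ^×)²; places V = {2, 3, 5, 13, 17, 23, ∞}.
(a,b)_5: α=0, u≡1; β=2, v≡2 (mod 5); (1|5)=+1, (2|5)=-1; sign (−1)^0·+1^2·-1^0 = +1.
(a,b)_3: α=1, u≡2; β=4, v≡2 (mod 3); (2|3)=-1, (2|3)=-1; sign (−1)^0·-1^4·-1^1 = -1.
(a,b)_2: α=0, β=0; u≡7, v≡1 (mod 8); ε(u)ε(v)=1·0, αω(v)=0·0, βω(u)=0·0; sum ≡ 0  ⇒  +1.
(a,b)_∞: sgn(-15249)=−, sgn(17)=+, so +1.
(a,b)_23: α=1, u≡4; β=0, v≡17 (mod 23); (4|23)=+1, (17|23)=-1; sign (−1)^0·+1^0·-1^1 = -1.
(a,b)_17: α=1, u≡4; β=1, v≡2 (mod 17); (4|17)=+1, (2|17)=+1; sign (−1)^0·+1^1·+1^1 = +1.
(a,b)_13: α=1, u≡10; β=0, v≡1 (mod 13); (10|13)=+1, (1|13)=+1; sign (−1)^0·+1^0·+1^1 = +1.
|Ram(-15249, 17)| = 2, even; anisotropic at {3, 23}.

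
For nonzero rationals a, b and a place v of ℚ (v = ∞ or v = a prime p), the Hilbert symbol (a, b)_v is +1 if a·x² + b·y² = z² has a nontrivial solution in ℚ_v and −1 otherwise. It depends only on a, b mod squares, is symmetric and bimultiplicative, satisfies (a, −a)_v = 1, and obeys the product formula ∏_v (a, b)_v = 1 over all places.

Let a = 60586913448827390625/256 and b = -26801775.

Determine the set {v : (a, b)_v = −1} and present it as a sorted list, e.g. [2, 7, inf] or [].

[3, 13]

(a, b) ≡ (33, -2431) mod (ℚ^×)²; places V = {2, 3, 5, 7, 11, 13, 17, ∞}.
(a,b)_7: α=6, u≡5; β=2, v≡5 (mod 7); (5|7)=-1, (5|7)=-1; sign (−1)^0·-1^2·-1^6 = +1.
(a,b)_2: α=-8, β=0; u≡1, v≡1 (mod 8); ε(u)ε(v)=0·0, αω(v)=-8·0, βω(u)=0·0; sum ≡ 0  ⇒  +1.
(a,b)_5: α=6, u≡3; β=2, v≡4 (mod 5); (3|5)=-1, (4|5)=+1; sign (−1)^0·-1^2·+1^6 = +1.
(a,b)_17: α=2, u≡15; β=1, v≡5 (mod 17); (15|17)=+1, (5|17)=-1; sign (−1)^0·+1^1·-1^2 = +1.
(a,b)_13: α=4, u≡5; β=1, v≡8 (mod 13); (5|13)=-1, (8|13)=-1; sign (−1)^0·-1^1·-1^4 = -1.
(a,b)_11: α=3, u≡3; β=1, v≡8 (mod 11); (3|11)=+1, (8|11)=-1; sign (−1)^1·+1^1·-1^3 = +1.
(a,b)_3: α=1, u≡2; β=2, v≡2 (mod 3); (2|3)=-1, (2|3)=-1; sign (−1)^0·-1^2·-1^1 = -1.
(a,b)_∞: sgn(33)=+, sgn(-2431)=−, so +1.
Ram(33, -2431) = {3, 13}; no ℚ_3-point on the conic.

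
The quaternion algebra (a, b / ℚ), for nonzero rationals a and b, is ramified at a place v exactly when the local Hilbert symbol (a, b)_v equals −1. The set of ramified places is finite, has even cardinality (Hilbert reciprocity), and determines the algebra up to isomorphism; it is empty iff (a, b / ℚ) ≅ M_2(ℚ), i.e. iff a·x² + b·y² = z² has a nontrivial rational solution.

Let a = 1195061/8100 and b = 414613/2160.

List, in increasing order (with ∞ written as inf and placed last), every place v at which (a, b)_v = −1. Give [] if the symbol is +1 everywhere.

[3, 17]

Mod squares: a ≡ 29, b ≡ 7395. Check v ∈ {∞, 2, 3, 5, 7, 17, 29}.
v=17: a=17^0·(≡10), b=17^1·(≡11) mod 17; (10|17)=-1, (11|17)=-1; (−1)^{0·1·8}·(-1)^1·(-1)^0 = -1.
v=2: v_2(a)=-2, v_2(b)=-4; units ≡ 5, 3 (mod 8); ε·ε+αω+βω = 0·1+-2·1+-4·1 ≡ 0  ⇒  (a,b)_2 = +1.
v=7: a=7^2·(≡1), b=7^0·(≡6) mod 7; (1|7)=+1, (6|7)=-1; (−1)^{2·0·3}·(+1)^0·(-1)^2 = +1.
v=5: a=5^-2·(≡4), b=5^-1·(≡4) mod 5; (4|5)=+1, (4|5)=+1; (−1)^{-2·-1·2}·(+1)^-1·(+1)^-2 = +1.
v=∞: 29 > 0 and 7395 > 0  ⇒  (a,b)_∞ = +1.
v=3: a=3^-4·(≡2), b=3^-3·(≡2) mod 3; (2|3)=-1, (2|3)=-1; (−1)^{-4·-3·1}·(-1)^-3·(-1)^-4 = -1.
v=29: a=29^3·(≡28), b=29^3·(≡24) mod 29; (28|29)=+1, (24|29)=+1; (−1)^{3·3·14}·(+1)^3·(+1)^3 = +1.
Ram(29, 7395) = {3, 17}; no ℚ_3-point on the conic.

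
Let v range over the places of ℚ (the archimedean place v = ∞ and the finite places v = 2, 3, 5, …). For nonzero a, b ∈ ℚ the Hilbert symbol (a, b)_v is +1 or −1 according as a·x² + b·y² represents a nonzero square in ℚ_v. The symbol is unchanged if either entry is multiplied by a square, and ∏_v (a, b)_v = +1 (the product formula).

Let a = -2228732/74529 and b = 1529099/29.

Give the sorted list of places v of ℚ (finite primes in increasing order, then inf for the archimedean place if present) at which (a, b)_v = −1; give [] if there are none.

[]

(a, b) ≡ (-407, 153439) mod (ℚ^×)²; places V = {2, 3, 7, 11, 13, 17, 29, 37, ∞}.
(a,b)_7: α=-2, u≡6; β=0, v≡5 (mod 7); (6|7)=-1, (5|7)=-1; sign (−1)^0·-1^0·-1^-2 = +1.
(a,b)_37: α=3, u≡33; β=1, v≡28 (mod 37); (33|37)=+1, (28|37)=+1; sign (−1)^0·+1^1·+1^3 = +1.
(a,b)_17: α=0, u≡2; β=2, v≡6 (mod 17); (2|17)=+1, (6|17)=-1; sign (−1)^0·+1^2·-1^0 = +1.
(a,b)_3: α=-2, u≡1; β=0, v≡1 (mod 3); (1|3)=+1, (1|3)=+1; sign (−1)^0·+1^0·+1^-2 = +1.
(a,b)_13: α=-2, u≡12; β=1, v≡4 (mod 13); (12|13)=+1, (4|13)=+1; sign (−1)^0·+1^1·+1^-2 = +1.
(a,b)_11: α=1, u≡2; β=1, v≡5 (mod 11); (2|11)=-1, (5|11)=+1; sign (−1)^1·-1^1·+1^1 = +1.
(a,b)_∞: sgn(-407)=−, sgn(153439)=+, so +1.
(a,b)_29: α=0, u≡24; β=-1, v≡16 (mod 29); (24|29)=+1, (16|29)=+1; sign (−1)^0·+1^-1·+1^0 = +1.
(a,b)_2: α=2, β=0; u≡1, v≡7 (mod 8); ε(u)ε(v)=0·1, αω(v)=2·0, βω(u)=0·0; sum ≡ 0  ⇒  +1.
Every local symbol is +1, so the conic -407·x² + 153439·y² = z² has ℚ_v-points for all v and hence a ℚ-point; (a, b / ℚ) ≅ M_2(ℚ).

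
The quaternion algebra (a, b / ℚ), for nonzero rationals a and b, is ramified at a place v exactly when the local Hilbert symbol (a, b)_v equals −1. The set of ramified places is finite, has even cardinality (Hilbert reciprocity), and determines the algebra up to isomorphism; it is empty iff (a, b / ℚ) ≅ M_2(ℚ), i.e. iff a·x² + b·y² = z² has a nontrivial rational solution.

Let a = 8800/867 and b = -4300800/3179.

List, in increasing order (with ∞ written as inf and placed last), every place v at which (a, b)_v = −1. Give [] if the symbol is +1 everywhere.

[7, 11]

Mod squares: a ≡ 66, b ≡ -462. Check v ∈ {∞, 2, 3, 5, 7, 11, 17}.
v=7: a=7^0·(≡6), b=7^1·(≡4) mod 7; (6|7)=-1, (4|7)=+1; (−1)^{0·1·3}·(-1)^1·(+1)^0 = -1.
v=17: a=17^-2·(≡15), b=17^-2·(≡12) mod 17; (15|17)=+1, (12|17)=-1; (−1)^{-2·-2·8}·(+1)^-2·(-1)^-2 = +1.
v=2: v_2(a)=5, v_2(b)=13; units ≡ 1, 1 (mod 8); ε·ε+αω+βω = 0·0+5·0+13·0 ≡ 0  ⇒  (a,b)_2 = +1.
v=∞: 66 > 0 and -462 < 0  ⇒  (a,b)_∞ = +1.
v=3: a=3^-1·(≡1), b=3^1·(≡2) mod 3; (1|3)=+1, (2|3)=-1; (−1)^{-1·1·1}·(+1)^1·(-1)^-1 = +1.
v=11: a=11^1·(≡7), b=11^-1·(≡8) mod 11; (7|11)=-1, (8|11)=-1; (−1)^{1·-1·5}·(-1)^-1·(-1)^1 = -1.
v=5: a=5^2·(≡1), b=5^2·(≡2) mod 5; (1|5)=+1, (2|5)=-1; (−1)^{2·2·2}·(+1)^2·(-1)^2 = +1.
Ram(66, -462) = {7, 11}; no ℚ_7-point on the conic.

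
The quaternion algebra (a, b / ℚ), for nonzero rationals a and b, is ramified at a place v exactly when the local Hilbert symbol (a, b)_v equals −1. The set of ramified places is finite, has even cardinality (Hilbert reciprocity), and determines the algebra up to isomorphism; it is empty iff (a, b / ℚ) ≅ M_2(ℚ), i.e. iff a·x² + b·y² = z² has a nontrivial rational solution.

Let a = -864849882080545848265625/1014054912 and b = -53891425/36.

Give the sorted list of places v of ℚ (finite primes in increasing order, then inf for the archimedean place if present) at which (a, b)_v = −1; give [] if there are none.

(a, b) ≡ (-533, -43993) mod (ℚ^×)²; places V = {2, 3, 5, 7, 11, 13, 23, 29, 37, 41, ∞}.
(a,b)_13: α=-1, u≡2; β=0, v≡1 (mod 13); (2|13)=-1, (1|13)=+1; sign (−1)^0·-1^0·+1^-1 = +1.
(a,b)_7: α=8, u≡5; β=2, v≡1 (mod 7); (5|7)=-1, (1|7)=+1; sign (−1)^0·-1^2·+1^8 = +1.
(a,b)_∞: sgn(-533)=−, sgn(-43993)=−, so -1.
(a,b)_37: α=2, u≡18; β=1, v≡20 (mod 37); (18|37)=-1, (20|37)=-1; sign (−1)^0·-1^1·-1^2 = -1.
(a,b)_2: α=-14, β=-2; u≡3, v≡7 (mod 8); ε(u)ε(v)=1·1, αω(v)=-14·0, βω(u)=-2·1; sum ≡ 1  ⇒  -1.
(a,b)_29: α=2, u≡14; β=1, v≡20 (mod 29); (14|29)=-1, (20|29)=+1; sign (−1)^0·-1^1·+1^2 = -1.
(a,b)_3: α=-2, u≡1; β=-2, v≡2 (mod 3); (1|3)=+1, (2|3)=-1; sign (−1)^0·+1^-2·-1^-2 = +1.
(a,b)_11: α=2, u≡2; β=0, v≡2 (mod 11); (2|11)=-1, (2|11)=-1; sign (−1)^0·-1^0·-1^2 = +1.
(a,b)_23: α=-2, u≡17; β=0, v≡1 (mod 23); (17|23)=-1, (1|23)=+1; sign (−1)^0·-1^0·+1^-2 = +1.
(a,b)_5: α=6, u≡3; β=2, v≡3 (mod 5); (3|5)=-1, (3|5)=-1; sign (−1)^0·-1^2·-1^6 = +1.
(a,b)_41: α=3, u≡28; β=1, v≡34 (mod 41); (28|41)=-1, (34|41)=-1; sign (−1)^0·-1^1·-1^3 = +1.
|Ram(-533, -43993)| = 4, even; anisotropic at {2, 29, 37, ∞}.

[2, 29, 37, inf]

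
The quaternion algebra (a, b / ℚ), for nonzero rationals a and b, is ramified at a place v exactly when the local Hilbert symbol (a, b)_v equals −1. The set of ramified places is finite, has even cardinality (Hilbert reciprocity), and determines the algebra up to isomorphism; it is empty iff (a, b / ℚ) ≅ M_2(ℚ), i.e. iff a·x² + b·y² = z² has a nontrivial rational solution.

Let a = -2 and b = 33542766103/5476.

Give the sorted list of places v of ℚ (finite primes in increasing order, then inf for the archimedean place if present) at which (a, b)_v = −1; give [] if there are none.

[2, 7]

(a, b) ≡ (-2, 7) mod (ℚ^×)²; places V = {2, 7, 11, 29, 31, 37, ∞}.
(a,b)_7: α=0, u≡5; β=3, v≡2 (mod 7); (5|7)=-1, (2|7)=+1; sign (−1)^0·-1^3·+1^0 = -1.
(a,b)_11: α=0, u≡9; β=2, v≡2 (mod 11); (9|11)=+1, (2|11)=-1; sign (−1)^0·+1^2·-1^0 = +1.
(a,b)_29: α=0, u≡27; β=2, v≡20 (mod 29); (27|29)=-1, (20|29)=+1; sign (−1)^0·-1^2·+1^0 = +1.
(a,b)_∞: sgn(-2)=−, sgn(7)=+, so +1.
(a,b)_2: α=1, β=-2; u≡7, v≡7 (mod 8); ε(u)ε(v)=1·1, αω(v)=1·0, βω(u)=-2·0; sum ≡ 1  ⇒  -1.
(a,b)_31: α=0, u≡29; β=2, v≡5 (mod 31); (29|31)=-1, (5|31)=+1; sign (−1)^0·-1^2·+1^0 = +1.
(a,b)_37: α=0, u≡35; β=-2, v≡28 (mod 37); (35|37)=-1, (28|37)=+1; sign (−1)^0·-1^-2·+1^0 = +1.
|Ram(-2, 7)| = 2, even; anisotropic at {2, 7}.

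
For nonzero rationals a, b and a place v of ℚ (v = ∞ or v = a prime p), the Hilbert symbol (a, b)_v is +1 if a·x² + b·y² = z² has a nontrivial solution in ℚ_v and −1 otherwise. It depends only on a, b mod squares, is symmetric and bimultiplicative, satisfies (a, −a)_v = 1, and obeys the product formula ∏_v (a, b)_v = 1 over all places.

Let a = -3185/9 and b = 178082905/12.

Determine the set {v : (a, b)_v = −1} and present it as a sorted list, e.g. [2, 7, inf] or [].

[2, 17]

(a, b) ≡ (-65, 64515) mod (ℚ^×)²; places V = {2, 3, 5, 7, 11, 13, 17, 23, ∞}.
(a,b)_23: α=0, u≡9; β=1, v≡7 (mod 23); (9|23)=+1, (7|23)=-1; sign (−1)^0·+1^1·-1^0 = +1.
(a,b)_∞: sgn(-65)=−, sgn(64515)=+, so +1.
(a,b)_3: α=-2, u≡1; β=-1, v≡1 (mod 3); (1|3)=+1, (1|3)=+1; sign (−1)^0·+1^-1·+1^-2 = +1.
(a,b)_13: α=1, u≡6; β=2, v≡9 (mod 13); (6|13)=-1, (9|13)=+1; sign (−1)^0·-1^2·+1^1 = +1.
(a,b)_11: α=0, u≡3; β=1, v≡6 (mod 11); (3|11)=+1, (6|11)=-1; sign (−1)^0·+1^1·-1^0 = +1.
(a,b)_17: α=0, u≡5; β=1, v≡4 (mod 17); (5|17)=-1, (4|17)=+1; sign (−1)^0·-1^1·+1^0 = -1.
(a,b)_7: α=2, u≡6; β=2, v≡3 (mod 7); (6|7)=-1, (3|7)=-1; sign (−1)^0·-1^2·-1^2 = +1.
(a,b)_2: α=0, β=-2; u≡7, v≡3 (mod 8); ε(u)ε(v)=1·1, αω(v)=0·1, βω(u)=-2·0; sum ≡ 1  ⇒  -1.
(a,b)_5: α=1, u≡2; β=1, v≡3 (mod 5); (2|5)=-1, (3|5)=-1; sign (−1)^0·-1^1·-1^1 = +1.
|Ram(-65, 64515)| = 2, even; anisotropic at {2, 17}.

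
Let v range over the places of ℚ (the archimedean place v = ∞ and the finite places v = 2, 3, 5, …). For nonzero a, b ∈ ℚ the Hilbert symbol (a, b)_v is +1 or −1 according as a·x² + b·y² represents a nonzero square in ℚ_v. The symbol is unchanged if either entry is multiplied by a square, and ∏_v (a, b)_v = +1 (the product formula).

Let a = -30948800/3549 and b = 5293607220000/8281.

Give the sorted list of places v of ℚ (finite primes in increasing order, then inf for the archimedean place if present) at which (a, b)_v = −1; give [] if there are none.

[2, 3]

Mod squares: a ≡ -483, b ≡ 2. Check v ∈ {∞, 2, 3, 5, 7, 11, 13, 17, 23, 29}.
v=7: a=7^-1·(≡2), b=7^-2·(≡1) mod 7; (2|7)=+1, (1|7)=+1; (−1)^{-1·-2·3}·(+1)^-2·(+1)^-1 = +1.
v=∞: -483 < 0 and 2 > 0  ⇒  (a,b)_∞ = +1.
v=13: a=13^-2·(≡5), b=13^-2·(≡6) mod 13; (5|13)=-1, (6|13)=-1; (−1)^{-2·-2·6}·(-1)^-2·(-1)^-2 = +1.
v=3: a=3^-1·(≡1), b=3^2·(≡2) mod 3; (1|3)=+1, (2|3)=-1; (−1)^{-1·2·1}·(+1)^2·(-1)^-1 = -1.
v=2: v_2(a)=6, v_2(b)=5; units ≡ 5, 1 (mod 8); ε·ε+αω+βω = 0·0+6·0+5·1 ≡ 1  ⇒  (a,b)_2 = -1.
v=17: a=17^0·(≡7), b=17^2·(≡15) mod 17; (7|17)=-1, (15|17)=+1; (−1)^{0·2·8}·(-1)^2·(+1)^0 = +1.
v=23: a=23^1·(≡12), b=23^0·(≡4) mod 23; (12|23)=+1, (4|23)=+1; (−1)^{1·0·11}·(+1)^0·(+1)^1 = +1.
v=11: a=11^0·(≡9), b=11^2·(≡8) mod 11; (9|11)=+1, (8|11)=-1; (−1)^{0·2·5}·(+1)^2·(-1)^0 = +1.
v=29: a=29^2·(≡8), b=29^2·(≡10) mod 29; (8|29)=-1, (10|29)=-1; (−1)^{2·2·14}·(-1)^2·(-1)^2 = +1.
v=5: a=5^2·(≡2), b=5^4·(≡2) mod 5; (2|5)=-1, (2|5)=-1; (−1)^{2·4·2}·(-1)^4·(-1)^2 = +1.
Ram(-483, 2) = {2, 3}; no ℚ_2-point on the conic.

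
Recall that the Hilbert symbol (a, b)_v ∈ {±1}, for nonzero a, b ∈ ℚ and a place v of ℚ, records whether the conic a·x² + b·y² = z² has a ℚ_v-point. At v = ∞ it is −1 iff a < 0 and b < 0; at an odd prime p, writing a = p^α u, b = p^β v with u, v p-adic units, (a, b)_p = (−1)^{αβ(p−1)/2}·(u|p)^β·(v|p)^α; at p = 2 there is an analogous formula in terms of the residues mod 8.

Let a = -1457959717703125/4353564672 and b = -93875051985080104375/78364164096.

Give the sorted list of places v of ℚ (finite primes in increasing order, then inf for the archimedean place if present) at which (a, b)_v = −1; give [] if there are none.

[13, inf]

Mod squares: a ≡ -26, b ≡ -7. Check v ∈ {∞, 2, 3, 5, 7, 13, 19}.
v=19: a=19^2·(≡13), b=19^4·(≡13) mod 19; (13|19)=-1, (13|19)=-1; (−1)^{2·4·9}·(-1)^4·(-1)^2 = +1.
v=2: v_2(a)=-13, v_2(b)=-14; units ≡ 3, 1 (mod 8); ε·ε+αω+βω = 1·0+-13·0+-14·1 ≡ 0  ⇒  (a,b)_2 = +1.
v=∞: -26 < 0 and -7 < 0  ⇒  (a,b)_∞ = -1.
v=5: a=5^6·(≡1), b=5^4·(≡3) mod 5; (1|5)=+1, (3|5)=-1; (−1)^{6·4·2}·(+1)^4·(-1)^6 = +1.
v=7: a=7^6·(≡2), b=7^9·(≡3) mod 7; (2|7)=+1, (3|7)=-1; (−1)^{6·9·3}·(+1)^9·(-1)^6 = +1.
v=13: a=13^3·(≡8), b=13^4·(≡11) mod 13; (8|13)=-1, (11|13)=-1; (−1)^{3·4·6}·(-1)^4·(-1)^3 = -1.
v=3: a=3^-12·(≡1), b=3^-14·(≡2) mod 3; (1|3)=+1, (2|3)=-1; (−1)^{-12·-14·1}·(+1)^-14·(-1)^-12 = +1.
|Ram(-26, -7)| = 2, even; anisotropic at {13, ∞}.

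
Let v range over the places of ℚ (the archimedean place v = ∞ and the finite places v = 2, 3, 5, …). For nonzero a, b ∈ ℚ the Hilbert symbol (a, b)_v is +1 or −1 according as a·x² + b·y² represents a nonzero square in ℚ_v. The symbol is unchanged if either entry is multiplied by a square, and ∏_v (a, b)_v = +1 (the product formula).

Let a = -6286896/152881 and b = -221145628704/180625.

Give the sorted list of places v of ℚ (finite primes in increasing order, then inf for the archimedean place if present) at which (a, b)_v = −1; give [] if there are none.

[2, 11, 19, inf]

(a, b) ≡ (-11, -114) mod (ℚ^×)²; places V = {2, 3, 5, 7, 11, 13, 17, 19, 23, ∞}.
(a,b)_3: α=6, u≡1; β=1, v≡1 (mod 3); (1|3)=+1, (1|3)=+1; sign (−1)^0·+1^1·+1^6 = +1.
(a,b)_∞: sgn(-11)=−, sgn(-114)=−, so -1.
(a,b)_7: α=2, u≡6; β=2, v≡3 (mod 7); (6|7)=-1, (3|7)=-1; sign (−1)^0·-1^2·-1^2 = +1.
(a,b)_13: α=0, u≡8; β=2, v≡12 (mod 13); (8|13)=-1, (12|13)=+1; sign (−1)^0·-1^2·+1^0 = +1.
(a,b)_23: α=-2, u≡3; β=0, v≡4 (mod 23); (3|23)=+1, (4|23)=+1; sign (−1)^0·+1^0·+1^-2 = +1.
(a,b)_19: α=0, u≡2; β=1, v≡3 (mod 19); (2|19)=-1, (3|19)=-1; sign (−1)^0·-1^1·-1^0 = -1.
(a,b)_2: α=4, β=5; u≡5, v≡7 (mod 8); ε(u)ε(v)=0·1, αω(v)=4·0, βω(u)=5·1; sum ≡ 1  ⇒  -1.
(a,b)_5: α=0, u≡4; β=-4, v≡4 (mod 5); (4|5)=+1, (4|5)=+1; sign (−1)^0·+1^-4·+1^0 = +1.
(a,b)_11: α=1, u≡8; β=4, v≡8 (mod 11); (8|11)=-1, (8|11)=-1; sign (−1)^0·-1^4·-1^1 = -1.
(a,b)_17: α=-2, u≡5; β=-2, v≡10 (mod 17); (5|17)=-1, (10|17)=-1; sign (−1)^0·-1^-2·-1^-2 = +1.
Ram(-11, -114) = {2, 11, 19, ∞}; no ℚ_2-point on the conic.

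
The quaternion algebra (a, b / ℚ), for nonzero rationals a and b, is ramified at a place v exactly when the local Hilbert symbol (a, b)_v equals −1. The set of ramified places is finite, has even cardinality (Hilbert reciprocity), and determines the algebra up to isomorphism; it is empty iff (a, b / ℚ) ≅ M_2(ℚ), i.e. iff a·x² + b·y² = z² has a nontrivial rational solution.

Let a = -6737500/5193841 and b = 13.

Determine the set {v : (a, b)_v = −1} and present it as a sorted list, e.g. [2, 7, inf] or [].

[5, 11]

(a, b) ≡ (-55, 13) mod (ℚ^×)²; places V = {2, 5, 7, 11, 13, 43, 53, ∞}.
(a,b)_13: α=0, u≡12; β=1, v≡1 (mod 13); (12|13)=+1, (1|13)=+1; sign (−1)^0·+1^1·+1^0 = +1.
(a,b)_11: α=1, u≡6; β=0, v≡2 (mod 11); (6|11)=-1, (2|11)=-1; sign (−1)^0·-1^0·-1^1 = -1.
(a,b)_43: α=-2, u≡6; β=0, v≡13 (mod 43); (6|43)=+1, (13|43)=+1; sign (−1)^0·+1^0·+1^-2 = +1.
(a,b)_∞: sgn(-55)=−, sgn(13)=+, so +1.
(a,b)_5: α=5, u≡4; β=0, v≡3 (mod 5); (4|5)=+1, (3|5)=-1; sign (−1)^0·+1^0·-1^5 = -1.
(a,b)_53: α=-2, u≡41; β=0, v≡13 (mod 53); (41|53)=-1, (13|53)=+1; sign (−1)^0·-1^0·+1^-2 = +1.
(a,b)_7: α=2, u≡4; β=0, v≡6 (mod 7); (4|7)=+1, (6|7)=-1; sign (−1)^0·+1^0·-1^2 = +1.
(a,b)_2: α=2, β=0; u≡1, v≡5 (mod 8); ε(u)ε(v)=0·0, αω(v)=2·1, βω(u)=0·0; sum ≡ 0  ⇒  +1.
Ram(-55, 13) = {5, 11}; no ℚ_5-point on the conic.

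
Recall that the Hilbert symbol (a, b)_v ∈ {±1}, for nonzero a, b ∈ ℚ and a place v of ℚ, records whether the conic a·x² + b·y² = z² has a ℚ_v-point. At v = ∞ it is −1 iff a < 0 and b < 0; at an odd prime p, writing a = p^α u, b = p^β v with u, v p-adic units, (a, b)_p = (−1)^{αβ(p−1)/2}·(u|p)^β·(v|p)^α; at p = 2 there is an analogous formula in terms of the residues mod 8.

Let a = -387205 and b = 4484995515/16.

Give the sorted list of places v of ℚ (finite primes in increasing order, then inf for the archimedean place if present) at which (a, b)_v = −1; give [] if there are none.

Mod squares: a ≡ -387205, b ≡ 327635. Check v ∈ {∞, 2, 3, 5, 7, 11, 13, 23, 37}.
v=3: a=3^0·(≡2), b=3^4·(≡2) mod 3; (2|3)=-1, (2|3)=-1; (−1)^{0·4·1}·(-1)^4·(-1)^0 = +1.
v=37: a=37^1·(≡6), b=37^1·(≡27) mod 37; (6|37)=-1, (27|37)=+1; (−1)^{1·1·18}·(-1)^1·(+1)^1 = -1.
v=13: a=13^1·(≡11), b=13^2·(≡9) mod 13; (11|13)=-1, (9|13)=+1; (−1)^{1·2·6}·(-1)^2·(+1)^1 = +1.
v=5: a=5^1·(≡4), b=5^1·(≡3) mod 5; (4|5)=+1, (3|5)=-1; (−1)^{1·1·2}·(+1)^1·(-1)^1 = -1.
v=23: a=23^1·(≡1), b=23^1·(≡2) mod 23; (1|23)=+1, (2|23)=+1; (−1)^{1·1·11}·(+1)^1·(+1)^1 = -1.
v=7: a=7^1·(≡6), b=7^1·(≡6) mod 7; (6|7)=-1, (6|7)=-1; (−1)^{1·1·3}·(-1)^1·(-1)^1 = -1.
v=∞: -387205 < 0 and 327635 > 0  ⇒  (a,b)_∞ = +1.
v=11: a=11^0·(≡6), b=11^1·(≡8) mod 11; (6|11)=-1, (8|11)=-1; (−1)^{0·1·5}·(-1)^1·(-1)^0 = -1.
v=2: v_2(a)=0, v_2(b)=-4; units ≡ 3, 3 (mod 8); ε·ε+αω+βω = 1·1+0·1+-4·1 ≡ 1  ⇒  (a,b)_2 = -1.
(-387205, 327635 / ℚ) ramifies at {2, 5, 7, 11, 23, 37}: a division algebra.

[2, 5, 7, 11, 23, 37]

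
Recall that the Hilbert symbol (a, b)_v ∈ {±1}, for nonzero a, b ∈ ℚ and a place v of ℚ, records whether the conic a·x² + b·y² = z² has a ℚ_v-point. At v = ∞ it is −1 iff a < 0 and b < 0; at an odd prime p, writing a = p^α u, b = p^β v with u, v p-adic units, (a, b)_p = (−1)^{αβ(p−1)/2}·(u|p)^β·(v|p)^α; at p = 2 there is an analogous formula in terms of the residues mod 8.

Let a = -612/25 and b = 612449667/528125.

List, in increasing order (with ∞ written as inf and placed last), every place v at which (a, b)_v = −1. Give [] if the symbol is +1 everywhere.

(a, b) ≡ (-17, 1615) mod (ℚ^×)²; places V = {2, 3, 5, 13, 17, 19, ∞}.
(a,b)_19: α=0, u≡12; β=1, v≡9 (mod 19); (12|19)=-1, (9|19)=+1; sign (−1)^0·-1^1·+1^0 = -1.
(a,b)_3: α=2, u≡1; β=8, v≡1 (mod 3); (1|3)=+1, (1|3)=+1; sign (−1)^0·+1^8·+1^2 = +1.
(a,b)_∞: sgn(-17)=−, sgn(1615)=+, so +1.
(a,b)_5: α=-2, u≡3; β=-5, v≡3 (mod 5); (3|5)=-1, (3|5)=-1; sign (−1)^0·-1^-5·-1^-2 = -1.
(a,b)_13: α=0, u≡1; β=-2, v≡10 (mod 13); (1|13)=+1, (10|13)=+1; sign (−1)^0·+1^-2·+1^0 = +1.
(a,b)_2: α=2, β=0; u≡7, v≡7 (mod 8); ε(u)ε(v)=1·1, αω(v)=2·0, βω(u)=0·0; sum ≡ 1  ⇒  -1.
(a,b)_17: α=1, u≡4; β=3, v≡5 (mod 17); (4|17)=+1, (5|17)=-1; sign (−1)^0·+1^3·-1^1 = -1.
(-17, 1615 / ℚ) ramifies at {2, 5, 17, 19}: a division algebra.

[2, 5, 17, 19]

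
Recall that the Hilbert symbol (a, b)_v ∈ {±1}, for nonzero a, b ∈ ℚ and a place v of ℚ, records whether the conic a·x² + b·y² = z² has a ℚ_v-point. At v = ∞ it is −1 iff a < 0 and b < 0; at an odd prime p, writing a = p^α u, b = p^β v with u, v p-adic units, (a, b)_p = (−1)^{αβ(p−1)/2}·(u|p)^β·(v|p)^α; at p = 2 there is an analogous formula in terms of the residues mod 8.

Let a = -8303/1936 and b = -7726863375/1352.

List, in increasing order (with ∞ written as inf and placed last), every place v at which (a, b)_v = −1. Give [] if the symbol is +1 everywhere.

[5, 7, 17, 23, 53, inf]

Mod squares: a ≡ -23, b ≡ -63070. Check v ∈ {∞, 2, 3, 5, 7, 11, 13, 17, 19, 23, 53}.
v=13: a=13^0·(≡9), b=13^-2·(≡2) mod 13; (9|13)=+1, (2|13)=-1; (−1)^{0·-2·6}·(+1)^-2·(-1)^0 = +1.
v=11: a=11^-2·(≡7), b=11^2·(≡9) mod 11; (7|11)=-1, (9|11)=+1; (−1)^{-2·2·5}·(-1)^2·(+1)^-2 = +1.
v=19: a=19^2·(≡2), b=19^0·(≡8) mod 19; (2|19)=-1, (8|19)=-1; (−1)^{2·0·9}·(-1)^0·(-1)^2 = +1.
v=23: a=23^1·(≡19), b=23^0·(≡7) mod 23; (19|23)=-1, (7|23)=-1; (−1)^{1·0·11}·(-1)^0·(-1)^1 = -1.
v=∞: -23 < 0 and -63070 < 0  ⇒  (a,b)_∞ = -1.
v=2: v_2(a)=-4, v_2(b)=-3; units ≡ 1, 1 (mod 8); ε·ε+αω+βω = 0·0+-4·0+-3·0 ≡ 0  ⇒  (a,b)_2 = +1.
v=17: a=17^0·(≡12), b=17^1·(≡1) mod 17; (12|17)=-1, (1|17)=+1; (−1)^{0·1·8}·(-1)^1·(+1)^0 = -1.
v=7: a=7^0·(≡5), b=7^1·(≡5) mod 7; (5|7)=-1, (5|7)=-1; (−1)^{0·1·3}·(-1)^1·(-1)^0 = -1.
v=5: a=5^0·(≡2), b=5^3·(≡4) mod 5; (2|5)=-1, (4|5)=+1; (−1)^{0·3·2}·(-1)^3·(+1)^0 = -1.
v=3: a=3^0·(≡1), b=3^4·(≡2) mod 3; (1|3)=+1, (2|3)=-1; (−1)^{0·4·1}·(+1)^4·(-1)^0 = +1.
v=53: a=53^0·(≡12), b=53^1·(≡15) mod 53; (12|53)=-1, (15|53)=+1; (−1)^{0·1·26}·(-1)^1·(+1)^0 = -1.
Ram(-23, -63070) = {5, 7, 17, 23, 53, ∞}; no ℚ_5-point on the conic.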